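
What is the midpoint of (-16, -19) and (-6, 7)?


Midpoint = ((-16+-6)/2, (-19+7)/2) = (-11, -6)

(-11, -6)


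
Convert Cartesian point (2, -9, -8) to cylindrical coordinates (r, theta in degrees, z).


r = sqrt(2^2 + (-9)^2) = 9.2195
theta = atan2(-9, 2) = 282.5288 deg
z = -8

r = 9.2195, theta = 282.5288 deg, z = -8


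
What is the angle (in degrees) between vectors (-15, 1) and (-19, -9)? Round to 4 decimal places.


dot = -15*-19 + 1*-9 = 276
|u| = 15.0333, |v| = 21.0238
cos(angle) = 0.8733
angle = 29.1603 degrees

29.1603 degrees


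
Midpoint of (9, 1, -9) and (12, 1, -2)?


Midpoint = ((9+12)/2, (1+1)/2, (-9+-2)/2) = (10.5, 1, -5.5)

(10.5, 1, -5.5)


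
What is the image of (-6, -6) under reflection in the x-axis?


Reflection across x-axis: (x, y) -> (x, -y)
(-6, -6) -> (-6, 6)

(-6, 6)


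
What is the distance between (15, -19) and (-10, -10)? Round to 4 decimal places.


d = sqrt((-10-15)^2 + (-10--19)^2) = 26.5707

26.5707


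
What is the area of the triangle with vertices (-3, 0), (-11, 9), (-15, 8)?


Area = |x1(y2-y3) + x2(y3-y1) + x3(y1-y2)| / 2
= |-3*(9-8) + -11*(8-0) + -15*(0-9)| / 2
= 22

22


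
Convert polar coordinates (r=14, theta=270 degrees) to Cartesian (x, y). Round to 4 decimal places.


x = 14 * cos(270) = 0
y = 14 * sin(270) = -14

(0, -14)


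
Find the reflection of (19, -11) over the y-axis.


Reflection across y-axis: (x, y) -> (-x, y)
(19, -11) -> (-19, -11)

(-19, -11)


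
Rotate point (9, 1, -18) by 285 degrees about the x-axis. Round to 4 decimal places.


x' = 9
y' = 1*cos(285) - -18*sin(285) = -17.1278
z' = 1*sin(285) + -18*cos(285) = -5.6247

(9, -17.1278, -5.6247)


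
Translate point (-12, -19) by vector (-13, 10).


Translation: (x+dx, y+dy) = (-12+-13, -19+10) = (-25, -9)

(-25, -9)


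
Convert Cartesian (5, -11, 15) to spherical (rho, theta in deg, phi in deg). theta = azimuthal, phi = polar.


rho = sqrt(5^2 + (-11)^2 + 15^2) = 19.2614
theta = atan2(-11, 5) = 294.444 deg
phi = acos(15/19.2614) = 38.8527 deg

rho = 19.2614, theta = 294.444 deg, phi = 38.8527 deg


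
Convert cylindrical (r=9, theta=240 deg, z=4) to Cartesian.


x = 9 * cos(240) = -4.5
y = 9 * sin(240) = -7.7942
z = 4

(-4.5, -7.7942, 4)


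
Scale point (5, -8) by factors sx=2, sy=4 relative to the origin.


Scaling: (x*sx, y*sy) = (5*2, -8*4) = (10, -32)

(10, -32)


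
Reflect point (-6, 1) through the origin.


Reflection through origin: (x, y) -> (-x, -y)
(-6, 1) -> (6, -1)

(6, -1)


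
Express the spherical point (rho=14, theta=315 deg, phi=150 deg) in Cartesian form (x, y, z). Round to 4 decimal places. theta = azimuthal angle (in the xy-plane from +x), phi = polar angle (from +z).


x = 14 * sin(150) * cos(315) = 4.9497
y = 14 * sin(150) * sin(315) = -4.9497
z = 14 * cos(150) = -12.1244

(4.9497, -4.9497, -12.1244)


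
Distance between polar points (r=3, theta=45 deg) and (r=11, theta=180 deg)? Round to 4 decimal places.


d = sqrt(r1^2 + r2^2 - 2*r1*r2*cos(t2-t1))
d = sqrt(3^2 + 11^2 - 2*3*11*cos(180-45)) = 13.2917

13.2917


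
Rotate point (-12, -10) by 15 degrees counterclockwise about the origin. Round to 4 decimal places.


x' = -12*cos(15) - -10*sin(15) = -9.0029
y' = -12*sin(15) + -10*cos(15) = -12.7651

(-9.0029, -12.7651)


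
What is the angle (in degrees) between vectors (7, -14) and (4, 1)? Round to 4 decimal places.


dot = 7*4 + -14*1 = 14
|u| = 15.6525, |v| = 4.1231
cos(angle) = 0.2169
angle = 77.4712 degrees

77.4712 degrees


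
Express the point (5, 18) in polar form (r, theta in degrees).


r = sqrt(5^2 + 18^2) = 18.6815
theta = atan2(18, 5) = 74.4759 degrees

r = 18.6815, theta = 74.4759 degrees


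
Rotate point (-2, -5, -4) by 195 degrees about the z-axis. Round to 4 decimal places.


x' = -2*cos(195) - -5*sin(195) = 0.6378
y' = -2*sin(195) + -5*cos(195) = 5.3473
z' = -4

(0.6378, 5.3473, -4)


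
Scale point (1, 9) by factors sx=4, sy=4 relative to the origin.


Scaling: (x*sx, y*sy) = (1*4, 9*4) = (4, 36)

(4, 36)


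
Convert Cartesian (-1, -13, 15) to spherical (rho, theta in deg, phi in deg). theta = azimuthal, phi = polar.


rho = sqrt((-1)^2 + (-13)^2 + 15^2) = 19.8746
theta = atan2(-13, -1) = 265.6013 deg
phi = acos(15/19.8746) = 40.998 deg

rho = 19.8746, theta = 265.6013 deg, phi = 40.998 deg


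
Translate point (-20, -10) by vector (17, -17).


Translation: (x+dx, y+dy) = (-20+17, -10+-17) = (-3, -27)

(-3, -27)


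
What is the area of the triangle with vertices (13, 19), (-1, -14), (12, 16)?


Area = |x1(y2-y3) + x2(y3-y1) + x3(y1-y2)| / 2
= |13*(-14-16) + -1*(16-19) + 12*(19--14)| / 2
= 4.5

4.5


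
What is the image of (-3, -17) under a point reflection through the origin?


Reflection through origin: (x, y) -> (-x, -y)
(-3, -17) -> (3, 17)

(3, 17)


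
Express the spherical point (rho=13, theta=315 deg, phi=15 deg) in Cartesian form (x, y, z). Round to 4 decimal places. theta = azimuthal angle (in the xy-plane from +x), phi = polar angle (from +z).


x = 13 * sin(15) * cos(315) = 2.3792
y = 13 * sin(15) * sin(315) = -2.3792
z = 13 * cos(15) = 12.557

(2.3792, -2.3792, 12.557)


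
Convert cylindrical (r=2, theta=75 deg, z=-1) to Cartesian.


x = 2 * cos(75) = 0.5176
y = 2 * sin(75) = 1.9319
z = -1

(0.5176, 1.9319, -1)


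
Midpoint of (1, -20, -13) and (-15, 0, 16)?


Midpoint = ((1+-15)/2, (-20+0)/2, (-13+16)/2) = (-7, -10, 1.5)

(-7, -10, 1.5)


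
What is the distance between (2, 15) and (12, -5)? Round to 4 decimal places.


d = sqrt((12-2)^2 + (-5-15)^2) = 22.3607

22.3607


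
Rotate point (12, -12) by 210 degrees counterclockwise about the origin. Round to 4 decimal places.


x' = 12*cos(210) - -12*sin(210) = -16.3923
y' = 12*sin(210) + -12*cos(210) = 4.3923

(-16.3923, 4.3923)


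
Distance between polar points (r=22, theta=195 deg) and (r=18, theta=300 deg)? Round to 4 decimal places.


d = sqrt(r1^2 + r2^2 - 2*r1*r2*cos(t2-t1))
d = sqrt(22^2 + 18^2 - 2*22*18*cos(300-195)) = 31.8274

31.8274


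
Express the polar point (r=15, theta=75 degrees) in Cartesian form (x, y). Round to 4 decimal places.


x = 15 * cos(75) = 3.8823
y = 15 * sin(75) = 14.4889

(3.8823, 14.4889)


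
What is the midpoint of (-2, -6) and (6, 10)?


Midpoint = ((-2+6)/2, (-6+10)/2) = (2, 2)

(2, 2)


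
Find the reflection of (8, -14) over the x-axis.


Reflection across x-axis: (x, y) -> (x, -y)
(8, -14) -> (8, 14)

(8, 14)


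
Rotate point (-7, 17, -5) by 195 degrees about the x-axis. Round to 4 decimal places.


x' = -7
y' = 17*cos(195) - -5*sin(195) = -17.7148
z' = 17*sin(195) + -5*cos(195) = 0.4297

(-7, -17.7148, 0.4297)


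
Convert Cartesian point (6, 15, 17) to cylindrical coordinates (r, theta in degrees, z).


r = sqrt(6^2 + 15^2) = 16.1555
theta = atan2(15, 6) = 68.1986 deg
z = 17

r = 16.1555, theta = 68.1986 deg, z = 17


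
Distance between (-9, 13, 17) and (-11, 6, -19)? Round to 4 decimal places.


d = sqrt((-11--9)^2 + (6-13)^2 + (-19-17)^2) = 36.7287

36.7287


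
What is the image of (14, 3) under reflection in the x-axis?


Reflection across x-axis: (x, y) -> (x, -y)
(14, 3) -> (14, -3)

(14, -3)


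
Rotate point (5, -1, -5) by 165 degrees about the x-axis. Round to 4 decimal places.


x' = 5
y' = -1*cos(165) - -5*sin(165) = 2.26
z' = -1*sin(165) + -5*cos(165) = 4.5708

(5, 2.26, 4.5708)


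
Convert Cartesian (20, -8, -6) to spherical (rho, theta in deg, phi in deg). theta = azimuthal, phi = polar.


rho = sqrt(20^2 + (-8)^2 + (-6)^2) = 22.3607
theta = atan2(-8, 20) = 338.1986 deg
phi = acos(-6/22.3607) = 105.5648 deg

rho = 22.3607, theta = 338.1986 deg, phi = 105.5648 deg


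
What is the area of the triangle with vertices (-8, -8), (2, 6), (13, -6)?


Area = |x1(y2-y3) + x2(y3-y1) + x3(y1-y2)| / 2
= |-8*(6--6) + 2*(-6--8) + 13*(-8-6)| / 2
= 137

137


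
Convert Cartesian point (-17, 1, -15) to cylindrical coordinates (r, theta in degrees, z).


r = sqrt((-17)^2 + 1^2) = 17.0294
theta = atan2(1, -17) = 176.6335 deg
z = -15

r = 17.0294, theta = 176.6335 deg, z = -15


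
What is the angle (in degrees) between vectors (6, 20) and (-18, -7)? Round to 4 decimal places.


dot = 6*-18 + 20*-7 = -248
|u| = 20.8806, |v| = 19.3132
cos(angle) = -0.615
angle = 127.9497 degrees

127.9497 degrees


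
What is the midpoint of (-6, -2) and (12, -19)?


Midpoint = ((-6+12)/2, (-2+-19)/2) = (3, -10.5)

(3, -10.5)


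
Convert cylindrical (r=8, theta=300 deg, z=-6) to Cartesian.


x = 8 * cos(300) = 4
y = 8 * sin(300) = -6.9282
z = -6

(4, -6.9282, -6)


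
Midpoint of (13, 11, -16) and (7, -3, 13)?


Midpoint = ((13+7)/2, (11+-3)/2, (-16+13)/2) = (10, 4, -1.5)

(10, 4, -1.5)


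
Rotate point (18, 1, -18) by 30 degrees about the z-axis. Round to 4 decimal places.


x' = 18*cos(30) - 1*sin(30) = 15.0885
y' = 18*sin(30) + 1*cos(30) = 9.866
z' = -18

(15.0885, 9.866, -18)


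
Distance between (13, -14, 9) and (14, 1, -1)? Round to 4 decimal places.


d = sqrt((14-13)^2 + (1--14)^2 + (-1-9)^2) = 18.0555

18.0555


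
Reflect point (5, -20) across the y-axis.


Reflection across y-axis: (x, y) -> (-x, y)
(5, -20) -> (-5, -20)

(-5, -20)


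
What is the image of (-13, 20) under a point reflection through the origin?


Reflection through origin: (x, y) -> (-x, -y)
(-13, 20) -> (13, -20)

(13, -20)


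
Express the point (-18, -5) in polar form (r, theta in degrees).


r = sqrt((-18)^2 + (-5)^2) = 18.6815
theta = atan2(-5, -18) = 195.5241 degrees

r = 18.6815, theta = 195.5241 degrees


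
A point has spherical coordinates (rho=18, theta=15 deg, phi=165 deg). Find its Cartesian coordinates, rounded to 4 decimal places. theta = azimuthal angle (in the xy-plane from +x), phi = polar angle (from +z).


x = 18 * sin(165) * cos(15) = 4.5
y = 18 * sin(165) * sin(15) = 1.2058
z = 18 * cos(165) = -17.3867

(4.5, 1.2058, -17.3867)


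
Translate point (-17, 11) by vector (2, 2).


Translation: (x+dx, y+dy) = (-17+2, 11+2) = (-15, 13)

(-15, 13)


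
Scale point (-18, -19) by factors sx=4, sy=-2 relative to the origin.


Scaling: (x*sx, y*sy) = (-18*4, -19*-2) = (-72, 38)

(-72, 38)


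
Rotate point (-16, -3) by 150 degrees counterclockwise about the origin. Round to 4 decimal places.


x' = -16*cos(150) - -3*sin(150) = 15.3564
y' = -16*sin(150) + -3*cos(150) = -5.4019

(15.3564, -5.4019)


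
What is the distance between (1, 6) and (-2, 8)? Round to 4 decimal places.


d = sqrt((-2-1)^2 + (8-6)^2) = 3.6056

3.6056


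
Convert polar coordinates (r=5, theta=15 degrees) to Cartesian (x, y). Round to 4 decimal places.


x = 5 * cos(15) = 4.8296
y = 5 * sin(15) = 1.2941

(4.8296, 1.2941)


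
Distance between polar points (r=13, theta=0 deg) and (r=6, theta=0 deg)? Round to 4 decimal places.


d = sqrt(r1^2 + r2^2 - 2*r1*r2*cos(t2-t1))
d = sqrt(13^2 + 6^2 - 2*13*6*cos(0-0)) = 7

7


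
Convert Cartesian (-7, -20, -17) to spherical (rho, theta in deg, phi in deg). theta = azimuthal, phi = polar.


rho = sqrt((-7)^2 + (-20)^2 + (-17)^2) = 27.1662
theta = atan2(-20, -7) = 250.71 deg
phi = acos(-17/27.1662) = 128.7394 deg

rho = 27.1662, theta = 250.71 deg, phi = 128.7394 deg


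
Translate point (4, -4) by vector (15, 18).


Translation: (x+dx, y+dy) = (4+15, -4+18) = (19, 14)

(19, 14)


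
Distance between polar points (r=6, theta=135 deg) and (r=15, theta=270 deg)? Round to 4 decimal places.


d = sqrt(r1^2 + r2^2 - 2*r1*r2*cos(t2-t1))
d = sqrt(6^2 + 15^2 - 2*6*15*cos(270-135)) = 19.7048

19.7048


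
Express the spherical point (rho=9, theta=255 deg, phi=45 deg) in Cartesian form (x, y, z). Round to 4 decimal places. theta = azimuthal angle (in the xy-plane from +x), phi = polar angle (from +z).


x = 9 * sin(45) * cos(255) = -1.6471
y = 9 * sin(45) * sin(255) = -6.1471
z = 9 * cos(45) = 6.364

(-1.6471, -6.1471, 6.364)


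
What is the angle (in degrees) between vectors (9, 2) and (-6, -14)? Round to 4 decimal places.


dot = 9*-6 + 2*-14 = -82
|u| = 9.2195, |v| = 15.2315
cos(angle) = -0.5839
angle = 125.7274 degrees

125.7274 degrees


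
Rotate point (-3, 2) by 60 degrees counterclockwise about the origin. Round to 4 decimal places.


x' = -3*cos(60) - 2*sin(60) = -3.2321
y' = -3*sin(60) + 2*cos(60) = -1.5981

(-3.2321, -1.5981)


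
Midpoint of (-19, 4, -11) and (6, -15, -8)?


Midpoint = ((-19+6)/2, (4+-15)/2, (-11+-8)/2) = (-6.5, -5.5, -9.5)

(-6.5, -5.5, -9.5)


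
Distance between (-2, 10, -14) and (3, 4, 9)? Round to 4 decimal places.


d = sqrt((3--2)^2 + (4-10)^2 + (9--14)^2) = 24.2899

24.2899


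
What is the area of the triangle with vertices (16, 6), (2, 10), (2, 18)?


Area = |x1(y2-y3) + x2(y3-y1) + x3(y1-y2)| / 2
= |16*(10-18) + 2*(18-6) + 2*(6-10)| / 2
= 56

56


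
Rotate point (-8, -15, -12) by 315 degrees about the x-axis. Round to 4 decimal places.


x' = -8
y' = -15*cos(315) - -12*sin(315) = -19.0919
z' = -15*sin(315) + -12*cos(315) = 2.1213

(-8, -19.0919, 2.1213)


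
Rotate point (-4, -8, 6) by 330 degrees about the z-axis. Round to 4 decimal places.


x' = -4*cos(330) - -8*sin(330) = -7.4641
y' = -4*sin(330) + -8*cos(330) = -4.9282
z' = 6

(-7.4641, -4.9282, 6)


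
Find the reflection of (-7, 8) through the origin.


Reflection through origin: (x, y) -> (-x, -y)
(-7, 8) -> (7, -8)

(7, -8)


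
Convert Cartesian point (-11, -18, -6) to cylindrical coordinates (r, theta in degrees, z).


r = sqrt((-11)^2 + (-18)^2) = 21.095
theta = atan2(-18, -11) = 238.5704 deg
z = -6

r = 21.095, theta = 238.5704 deg, z = -6


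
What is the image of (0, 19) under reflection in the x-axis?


Reflection across x-axis: (x, y) -> (x, -y)
(0, 19) -> (0, -19)

(0, -19)


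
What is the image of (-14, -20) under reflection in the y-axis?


Reflection across y-axis: (x, y) -> (-x, y)
(-14, -20) -> (14, -20)

(14, -20)


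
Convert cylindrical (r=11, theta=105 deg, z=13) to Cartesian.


x = 11 * cos(105) = -2.847
y = 11 * sin(105) = 10.6252
z = 13

(-2.847, 10.6252, 13)


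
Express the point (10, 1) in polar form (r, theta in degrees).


r = sqrt(10^2 + 1^2) = 10.0499
theta = atan2(1, 10) = 5.7106 degrees

r = 10.0499, theta = 5.7106 degrees


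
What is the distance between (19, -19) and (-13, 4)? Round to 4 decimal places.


d = sqrt((-13-19)^2 + (4--19)^2) = 39.4081

39.4081


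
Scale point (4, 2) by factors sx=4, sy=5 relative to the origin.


Scaling: (x*sx, y*sy) = (4*4, 2*5) = (16, 10)

(16, 10)


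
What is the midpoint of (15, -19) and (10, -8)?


Midpoint = ((15+10)/2, (-19+-8)/2) = (12.5, -13.5)

(12.5, -13.5)


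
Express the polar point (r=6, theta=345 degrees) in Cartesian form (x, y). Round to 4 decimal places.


x = 6 * cos(345) = 5.7956
y = 6 * sin(345) = -1.5529

(5.7956, -1.5529)


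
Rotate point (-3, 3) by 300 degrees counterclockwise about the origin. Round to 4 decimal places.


x' = -3*cos(300) - 3*sin(300) = 1.0981
y' = -3*sin(300) + 3*cos(300) = 4.0981

(1.0981, 4.0981)


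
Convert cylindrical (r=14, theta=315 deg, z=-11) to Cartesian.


x = 14 * cos(315) = 9.8995
y = 14 * sin(315) = -9.8995
z = -11

(9.8995, -9.8995, -11)


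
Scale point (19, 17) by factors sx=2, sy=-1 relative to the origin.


Scaling: (x*sx, y*sy) = (19*2, 17*-1) = (38, -17)

(38, -17)


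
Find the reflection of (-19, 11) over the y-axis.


Reflection across y-axis: (x, y) -> (-x, y)
(-19, 11) -> (19, 11)

(19, 11)


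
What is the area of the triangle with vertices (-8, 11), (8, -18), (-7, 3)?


Area = |x1(y2-y3) + x2(y3-y1) + x3(y1-y2)| / 2
= |-8*(-18-3) + 8*(3-11) + -7*(11--18)| / 2
= 49.5

49.5


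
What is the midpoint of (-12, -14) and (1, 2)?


Midpoint = ((-12+1)/2, (-14+2)/2) = (-5.5, -6)

(-5.5, -6)


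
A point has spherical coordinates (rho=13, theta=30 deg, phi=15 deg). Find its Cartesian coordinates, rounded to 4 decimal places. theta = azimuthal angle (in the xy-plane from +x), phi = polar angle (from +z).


x = 13 * sin(15) * cos(30) = 2.9139
y = 13 * sin(15) * sin(30) = 1.6823
z = 13 * cos(15) = 12.557

(2.9139, 1.6823, 12.557)


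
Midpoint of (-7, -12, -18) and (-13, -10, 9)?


Midpoint = ((-7+-13)/2, (-12+-10)/2, (-18+9)/2) = (-10, -11, -4.5)

(-10, -11, -4.5)


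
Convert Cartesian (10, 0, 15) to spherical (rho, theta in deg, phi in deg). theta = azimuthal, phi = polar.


rho = sqrt(10^2 + 0^2 + 15^2) = 18.0278
theta = atan2(0, 10) = 0 deg
phi = acos(15/18.0278) = 33.6901 deg

rho = 18.0278, theta = 0 deg, phi = 33.6901 deg


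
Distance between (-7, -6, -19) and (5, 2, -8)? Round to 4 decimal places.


d = sqrt((5--7)^2 + (2--6)^2 + (-8--19)^2) = 18.1384

18.1384


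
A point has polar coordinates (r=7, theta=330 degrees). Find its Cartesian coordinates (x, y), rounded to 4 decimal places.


x = 7 * cos(330) = 6.0622
y = 7 * sin(330) = -3.5

(6.0622, -3.5)


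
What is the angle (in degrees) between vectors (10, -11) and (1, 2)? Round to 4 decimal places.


dot = 10*1 + -11*2 = -12
|u| = 14.8661, |v| = 2.2361
cos(angle) = -0.361
angle = 111.1613 degrees

111.1613 degrees


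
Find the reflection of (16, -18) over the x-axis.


Reflection across x-axis: (x, y) -> (x, -y)
(16, -18) -> (16, 18)

(16, 18)


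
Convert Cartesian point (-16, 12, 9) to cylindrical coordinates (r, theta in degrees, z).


r = sqrt((-16)^2 + 12^2) = 20
theta = atan2(12, -16) = 143.1301 deg
z = 9

r = 20, theta = 143.1301 deg, z = 9


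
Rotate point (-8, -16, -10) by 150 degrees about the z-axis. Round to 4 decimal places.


x' = -8*cos(150) - -16*sin(150) = 14.9282
y' = -8*sin(150) + -16*cos(150) = 9.8564
z' = -10

(14.9282, 9.8564, -10)


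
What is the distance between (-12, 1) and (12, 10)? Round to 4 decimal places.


d = sqrt((12--12)^2 + (10-1)^2) = 25.632

25.632


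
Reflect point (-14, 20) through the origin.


Reflection through origin: (x, y) -> (-x, -y)
(-14, 20) -> (14, -20)

(14, -20)


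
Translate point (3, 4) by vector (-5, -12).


Translation: (x+dx, y+dy) = (3+-5, 4+-12) = (-2, -8)

(-2, -8)


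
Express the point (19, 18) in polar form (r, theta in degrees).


r = sqrt(19^2 + 18^2) = 26.1725
theta = atan2(18, 19) = 43.4518 degrees

r = 26.1725, theta = 43.4518 degrees


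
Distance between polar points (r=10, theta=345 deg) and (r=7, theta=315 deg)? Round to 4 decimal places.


d = sqrt(r1^2 + r2^2 - 2*r1*r2*cos(t2-t1))
d = sqrt(10^2 + 7^2 - 2*10*7*cos(315-345)) = 5.2684

5.2684


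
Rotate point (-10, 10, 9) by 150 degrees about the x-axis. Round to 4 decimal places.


x' = -10
y' = 10*cos(150) - 9*sin(150) = -13.1603
z' = 10*sin(150) + 9*cos(150) = -2.7942

(-10, -13.1603, -2.7942)


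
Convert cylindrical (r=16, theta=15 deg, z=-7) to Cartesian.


x = 16 * cos(15) = 15.4548
y = 16 * sin(15) = 4.1411
z = -7

(15.4548, 4.1411, -7)


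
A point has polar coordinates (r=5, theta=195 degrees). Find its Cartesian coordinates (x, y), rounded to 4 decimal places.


x = 5 * cos(195) = -4.8296
y = 5 * sin(195) = -1.2941

(-4.8296, -1.2941)


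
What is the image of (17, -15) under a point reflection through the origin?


Reflection through origin: (x, y) -> (-x, -y)
(17, -15) -> (-17, 15)

(-17, 15)


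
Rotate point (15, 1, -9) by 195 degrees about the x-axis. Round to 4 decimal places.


x' = 15
y' = 1*cos(195) - -9*sin(195) = -3.2953
z' = 1*sin(195) + -9*cos(195) = 8.4345

(15, -3.2953, 8.4345)


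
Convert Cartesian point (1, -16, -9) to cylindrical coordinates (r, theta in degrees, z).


r = sqrt(1^2 + (-16)^2) = 16.0312
theta = atan2(-16, 1) = 273.5763 deg
z = -9

r = 16.0312, theta = 273.5763 deg, z = -9


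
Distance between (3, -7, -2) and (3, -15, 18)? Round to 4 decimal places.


d = sqrt((3-3)^2 + (-15--7)^2 + (18--2)^2) = 21.5407

21.5407


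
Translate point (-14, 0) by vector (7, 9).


Translation: (x+dx, y+dy) = (-14+7, 0+9) = (-7, 9)

(-7, 9)


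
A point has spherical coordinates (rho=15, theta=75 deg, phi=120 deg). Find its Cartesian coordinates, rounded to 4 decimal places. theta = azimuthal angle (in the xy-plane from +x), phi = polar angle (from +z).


x = 15 * sin(120) * cos(75) = 3.3622
y = 15 * sin(120) * sin(75) = 12.5477
z = 15 * cos(120) = -7.5

(3.3622, 12.5477, -7.5)


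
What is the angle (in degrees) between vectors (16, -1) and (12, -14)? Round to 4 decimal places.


dot = 16*12 + -1*-14 = 206
|u| = 16.0312, |v| = 18.4391
cos(angle) = 0.6969
angle = 45.8224 degrees

45.8224 degrees


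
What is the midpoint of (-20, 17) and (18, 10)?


Midpoint = ((-20+18)/2, (17+10)/2) = (-1, 13.5)

(-1, 13.5)


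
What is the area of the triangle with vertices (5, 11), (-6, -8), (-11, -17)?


Area = |x1(y2-y3) + x2(y3-y1) + x3(y1-y2)| / 2
= |5*(-8--17) + -6*(-17-11) + -11*(11--8)| / 2
= 2

2


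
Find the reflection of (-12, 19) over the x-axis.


Reflection across x-axis: (x, y) -> (x, -y)
(-12, 19) -> (-12, -19)

(-12, -19)


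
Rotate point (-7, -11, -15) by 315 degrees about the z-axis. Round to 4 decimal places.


x' = -7*cos(315) - -11*sin(315) = -12.7279
y' = -7*sin(315) + -11*cos(315) = -2.8284
z' = -15

(-12.7279, -2.8284, -15)


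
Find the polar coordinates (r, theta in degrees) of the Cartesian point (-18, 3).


r = sqrt((-18)^2 + 3^2) = 18.2483
theta = atan2(3, -18) = 170.5377 degrees

r = 18.2483, theta = 170.5377 degrees


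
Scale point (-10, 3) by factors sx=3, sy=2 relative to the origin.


Scaling: (x*sx, y*sy) = (-10*3, 3*2) = (-30, 6)

(-30, 6)


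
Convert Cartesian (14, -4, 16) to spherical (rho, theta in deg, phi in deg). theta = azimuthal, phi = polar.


rho = sqrt(14^2 + (-4)^2 + 16^2) = 21.6333
theta = atan2(-4, 14) = 344.0546 deg
phi = acos(16/21.6333) = 42.3026 deg

rho = 21.6333, theta = 344.0546 deg, phi = 42.3026 deg


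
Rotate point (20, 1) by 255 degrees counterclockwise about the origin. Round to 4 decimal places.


x' = 20*cos(255) - 1*sin(255) = -4.2105
y' = 20*sin(255) + 1*cos(255) = -19.5773

(-4.2105, -19.5773)


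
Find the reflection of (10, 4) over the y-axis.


Reflection across y-axis: (x, y) -> (-x, y)
(10, 4) -> (-10, 4)

(-10, 4)


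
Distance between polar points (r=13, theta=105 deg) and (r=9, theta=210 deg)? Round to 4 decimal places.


d = sqrt(r1^2 + r2^2 - 2*r1*r2*cos(t2-t1))
d = sqrt(13^2 + 9^2 - 2*13*9*cos(210-105)) = 17.6228

17.6228


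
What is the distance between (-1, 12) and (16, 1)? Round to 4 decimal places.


d = sqrt((16--1)^2 + (1-12)^2) = 20.2485

20.2485


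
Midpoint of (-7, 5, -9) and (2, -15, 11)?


Midpoint = ((-7+2)/2, (5+-15)/2, (-9+11)/2) = (-2.5, -5, 1)

(-2.5, -5, 1)


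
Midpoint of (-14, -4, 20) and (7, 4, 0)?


Midpoint = ((-14+7)/2, (-4+4)/2, (20+0)/2) = (-3.5, 0, 10)

(-3.5, 0, 10)


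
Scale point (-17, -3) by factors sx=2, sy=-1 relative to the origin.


Scaling: (x*sx, y*sy) = (-17*2, -3*-1) = (-34, 3)

(-34, 3)


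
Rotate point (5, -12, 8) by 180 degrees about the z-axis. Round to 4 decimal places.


x' = 5*cos(180) - -12*sin(180) = -5
y' = 5*sin(180) + -12*cos(180) = 12
z' = 8

(-5, 12, 8)


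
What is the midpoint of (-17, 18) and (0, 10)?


Midpoint = ((-17+0)/2, (18+10)/2) = (-8.5, 14)

(-8.5, 14)


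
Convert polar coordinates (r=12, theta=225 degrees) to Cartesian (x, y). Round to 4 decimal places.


x = 12 * cos(225) = -8.4853
y = 12 * sin(225) = -8.4853

(-8.4853, -8.4853)


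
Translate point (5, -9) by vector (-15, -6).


Translation: (x+dx, y+dy) = (5+-15, -9+-6) = (-10, -15)

(-10, -15)


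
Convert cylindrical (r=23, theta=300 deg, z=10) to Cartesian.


x = 23 * cos(300) = 11.5
y = 23 * sin(300) = -19.9186
z = 10

(11.5, -19.9186, 10)


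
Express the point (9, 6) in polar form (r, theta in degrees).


r = sqrt(9^2 + 6^2) = 10.8167
theta = atan2(6, 9) = 33.6901 degrees

r = 10.8167, theta = 33.6901 degrees


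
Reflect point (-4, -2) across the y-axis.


Reflection across y-axis: (x, y) -> (-x, y)
(-4, -2) -> (4, -2)

(4, -2)


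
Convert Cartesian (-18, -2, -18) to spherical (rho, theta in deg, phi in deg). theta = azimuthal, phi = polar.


rho = sqrt((-18)^2 + (-2)^2 + (-18)^2) = 25.5343
theta = atan2(-2, -18) = 186.3402 deg
phi = acos(-18/25.5343) = 134.8242 deg

rho = 25.5343, theta = 186.3402 deg, phi = 134.8242 deg


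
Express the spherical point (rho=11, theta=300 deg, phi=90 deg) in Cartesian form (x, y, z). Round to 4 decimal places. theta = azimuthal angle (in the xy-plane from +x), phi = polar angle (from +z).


x = 11 * sin(90) * cos(300) = 5.5
y = 11 * sin(90) * sin(300) = -9.5263
z = 11 * cos(90) = 0

(5.5, -9.5263, 0)


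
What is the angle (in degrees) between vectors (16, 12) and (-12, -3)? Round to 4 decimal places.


dot = 16*-12 + 12*-3 = -228
|u| = 20, |v| = 12.3693
cos(angle) = -0.9216
angle = 157.1663 degrees

157.1663 degrees


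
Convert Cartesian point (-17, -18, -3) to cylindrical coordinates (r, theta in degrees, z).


r = sqrt((-17)^2 + (-18)^2) = 24.7588
theta = atan2(-18, -17) = 226.6366 deg
z = -3

r = 24.7588, theta = 226.6366 deg, z = -3


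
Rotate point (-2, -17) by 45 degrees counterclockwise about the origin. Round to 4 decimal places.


x' = -2*cos(45) - -17*sin(45) = 10.6066
y' = -2*sin(45) + -17*cos(45) = -13.435

(10.6066, -13.435)


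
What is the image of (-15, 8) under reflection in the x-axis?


Reflection across x-axis: (x, y) -> (x, -y)
(-15, 8) -> (-15, -8)

(-15, -8)


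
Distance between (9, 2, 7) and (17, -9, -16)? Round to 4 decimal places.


d = sqrt((17-9)^2 + (-9-2)^2 + (-16-7)^2) = 26.7208

26.7208


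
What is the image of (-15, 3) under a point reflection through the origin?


Reflection through origin: (x, y) -> (-x, -y)
(-15, 3) -> (15, -3)

(15, -3)


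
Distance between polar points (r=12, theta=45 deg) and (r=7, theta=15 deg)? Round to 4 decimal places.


d = sqrt(r1^2 + r2^2 - 2*r1*r2*cos(t2-t1))
d = sqrt(12^2 + 7^2 - 2*12*7*cos(15-45)) = 6.8926

6.8926


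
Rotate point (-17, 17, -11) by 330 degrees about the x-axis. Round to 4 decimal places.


x' = -17
y' = 17*cos(330) - -11*sin(330) = 9.2224
z' = 17*sin(330) + -11*cos(330) = -18.0263

(-17, 9.2224, -18.0263)


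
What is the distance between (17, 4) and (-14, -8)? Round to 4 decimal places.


d = sqrt((-14-17)^2 + (-8-4)^2) = 33.2415

33.2415


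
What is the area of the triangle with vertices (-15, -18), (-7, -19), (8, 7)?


Area = |x1(y2-y3) + x2(y3-y1) + x3(y1-y2)| / 2
= |-15*(-19-7) + -7*(7--18) + 8*(-18--19)| / 2
= 111.5

111.5


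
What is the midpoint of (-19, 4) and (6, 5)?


Midpoint = ((-19+6)/2, (4+5)/2) = (-6.5, 4.5)

(-6.5, 4.5)


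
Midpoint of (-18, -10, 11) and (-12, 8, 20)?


Midpoint = ((-18+-12)/2, (-10+8)/2, (11+20)/2) = (-15, -1, 15.5)

(-15, -1, 15.5)


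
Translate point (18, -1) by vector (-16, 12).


Translation: (x+dx, y+dy) = (18+-16, -1+12) = (2, 11)

(2, 11)


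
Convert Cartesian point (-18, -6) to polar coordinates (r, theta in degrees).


r = sqrt((-18)^2 + (-6)^2) = 18.9737
theta = atan2(-6, -18) = 198.4349 degrees

r = 18.9737, theta = 198.4349 degrees


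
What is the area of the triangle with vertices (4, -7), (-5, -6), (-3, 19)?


Area = |x1(y2-y3) + x2(y3-y1) + x3(y1-y2)| / 2
= |4*(-6-19) + -5*(19--7) + -3*(-7--6)| / 2
= 113.5

113.5


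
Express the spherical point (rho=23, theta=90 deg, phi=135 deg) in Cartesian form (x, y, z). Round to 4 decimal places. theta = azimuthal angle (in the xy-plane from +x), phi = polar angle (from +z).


x = 23 * sin(135) * cos(90) = 0
y = 23 * sin(135) * sin(90) = 16.2635
z = 23 * cos(135) = -16.2635

(0, 16.2635, -16.2635)


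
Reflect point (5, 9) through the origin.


Reflection through origin: (x, y) -> (-x, -y)
(5, 9) -> (-5, -9)

(-5, -9)


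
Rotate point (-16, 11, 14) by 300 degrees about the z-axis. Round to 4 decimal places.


x' = -16*cos(300) - 11*sin(300) = 1.5263
y' = -16*sin(300) + 11*cos(300) = 19.3564
z' = 14

(1.5263, 19.3564, 14)


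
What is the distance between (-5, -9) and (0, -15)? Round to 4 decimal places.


d = sqrt((0--5)^2 + (-15--9)^2) = 7.8102

7.8102


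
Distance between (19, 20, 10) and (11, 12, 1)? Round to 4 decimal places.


d = sqrt((11-19)^2 + (12-20)^2 + (1-10)^2) = 14.4568

14.4568


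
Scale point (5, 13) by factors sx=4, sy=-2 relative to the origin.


Scaling: (x*sx, y*sy) = (5*4, 13*-2) = (20, -26)

(20, -26)


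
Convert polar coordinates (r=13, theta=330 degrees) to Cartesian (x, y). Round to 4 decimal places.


x = 13 * cos(330) = 11.2583
y = 13 * sin(330) = -6.5

(11.2583, -6.5)


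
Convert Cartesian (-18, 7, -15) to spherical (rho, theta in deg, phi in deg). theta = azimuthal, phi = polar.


rho = sqrt((-18)^2 + 7^2 + (-15)^2) = 24.454
theta = atan2(7, -18) = 158.7495 deg
phi = acos(-15/24.454) = 127.8354 deg

rho = 24.454, theta = 158.7495 deg, phi = 127.8354 deg


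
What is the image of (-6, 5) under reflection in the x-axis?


Reflection across x-axis: (x, y) -> (x, -y)
(-6, 5) -> (-6, -5)

(-6, -5)


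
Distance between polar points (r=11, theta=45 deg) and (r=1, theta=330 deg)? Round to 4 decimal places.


d = sqrt(r1^2 + r2^2 - 2*r1*r2*cos(t2-t1))
d = sqrt(11^2 + 1^2 - 2*11*1*cos(330-45)) = 10.7845

10.7845


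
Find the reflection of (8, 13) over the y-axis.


Reflection across y-axis: (x, y) -> (-x, y)
(8, 13) -> (-8, 13)

(-8, 13)


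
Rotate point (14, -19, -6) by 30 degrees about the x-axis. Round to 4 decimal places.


x' = 14
y' = -19*cos(30) - -6*sin(30) = -13.4545
z' = -19*sin(30) + -6*cos(30) = -14.6962

(14, -13.4545, -14.6962)


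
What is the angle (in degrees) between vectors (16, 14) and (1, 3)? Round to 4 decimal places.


dot = 16*1 + 14*3 = 58
|u| = 21.2603, |v| = 3.1623
cos(angle) = 0.8627
angle = 30.3791 degrees

30.3791 degrees


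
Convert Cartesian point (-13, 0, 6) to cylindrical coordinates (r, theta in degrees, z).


r = sqrt((-13)^2 + 0^2) = 13
theta = atan2(0, -13) = 180 deg
z = 6

r = 13, theta = 180 deg, z = 6


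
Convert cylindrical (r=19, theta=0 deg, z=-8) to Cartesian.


x = 19 * cos(0) = 19
y = 19 * sin(0) = 0
z = -8

(19, 0, -8)


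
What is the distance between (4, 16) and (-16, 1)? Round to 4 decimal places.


d = sqrt((-16-4)^2 + (1-16)^2) = 25

25


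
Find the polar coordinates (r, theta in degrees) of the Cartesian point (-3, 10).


r = sqrt((-3)^2 + 10^2) = 10.4403
theta = atan2(10, -3) = 106.6992 degrees

r = 10.4403, theta = 106.6992 degrees


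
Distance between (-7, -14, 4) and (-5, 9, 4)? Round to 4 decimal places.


d = sqrt((-5--7)^2 + (9--14)^2 + (4-4)^2) = 23.0868

23.0868


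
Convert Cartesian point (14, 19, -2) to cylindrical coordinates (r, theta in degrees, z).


r = sqrt(14^2 + 19^2) = 23.6008
theta = atan2(19, 14) = 53.6156 deg
z = -2

r = 23.6008, theta = 53.6156 deg, z = -2


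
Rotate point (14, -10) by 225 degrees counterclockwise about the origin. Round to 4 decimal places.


x' = 14*cos(225) - -10*sin(225) = -16.9706
y' = 14*sin(225) + -10*cos(225) = -2.8284

(-16.9706, -2.8284)


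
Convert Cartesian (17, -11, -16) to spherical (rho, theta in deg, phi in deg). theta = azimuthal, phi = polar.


rho = sqrt(17^2 + (-11)^2 + (-16)^2) = 25.807
theta = atan2(-11, 17) = 327.0948 deg
phi = acos(-16/25.807) = 128.3152 deg

rho = 25.807, theta = 327.0948 deg, phi = 128.3152 deg


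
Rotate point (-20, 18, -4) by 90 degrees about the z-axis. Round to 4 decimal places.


x' = -20*cos(90) - 18*sin(90) = -18
y' = -20*sin(90) + 18*cos(90) = -20
z' = -4

(-18, -20, -4)


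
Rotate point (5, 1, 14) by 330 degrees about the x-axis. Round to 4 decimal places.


x' = 5
y' = 1*cos(330) - 14*sin(330) = 7.866
z' = 1*sin(330) + 14*cos(330) = 11.6244

(5, 7.866, 11.6244)


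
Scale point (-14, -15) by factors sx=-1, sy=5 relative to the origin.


Scaling: (x*sx, y*sy) = (-14*-1, -15*5) = (14, -75)

(14, -75)


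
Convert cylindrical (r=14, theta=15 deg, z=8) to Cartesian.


x = 14 * cos(15) = 13.523
y = 14 * sin(15) = 3.6235
z = 8

(13.523, 3.6235, 8)


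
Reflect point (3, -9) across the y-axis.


Reflection across y-axis: (x, y) -> (-x, y)
(3, -9) -> (-3, -9)

(-3, -9)


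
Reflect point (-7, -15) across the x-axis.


Reflection across x-axis: (x, y) -> (x, -y)
(-7, -15) -> (-7, 15)

(-7, 15)


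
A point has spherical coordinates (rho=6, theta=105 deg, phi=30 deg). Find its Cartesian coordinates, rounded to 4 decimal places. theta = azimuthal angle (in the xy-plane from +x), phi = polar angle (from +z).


x = 6 * sin(30) * cos(105) = -0.7765
y = 6 * sin(30) * sin(105) = 2.8978
z = 6 * cos(30) = 5.1962

(-0.7765, 2.8978, 5.1962)


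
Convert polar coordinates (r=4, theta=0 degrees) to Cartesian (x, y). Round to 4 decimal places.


x = 4 * cos(0) = 4
y = 4 * sin(0) = 0

(4, 0)


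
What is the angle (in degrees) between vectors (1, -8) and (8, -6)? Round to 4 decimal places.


dot = 1*8 + -8*-6 = 56
|u| = 8.0623, |v| = 10
cos(angle) = 0.6946
angle = 46.0051 degrees

46.0051 degrees


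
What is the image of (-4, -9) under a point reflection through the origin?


Reflection through origin: (x, y) -> (-x, -y)
(-4, -9) -> (4, 9)

(4, 9)


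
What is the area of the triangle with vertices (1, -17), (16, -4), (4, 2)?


Area = |x1(y2-y3) + x2(y3-y1) + x3(y1-y2)| / 2
= |1*(-4-2) + 16*(2--17) + 4*(-17--4)| / 2
= 123

123


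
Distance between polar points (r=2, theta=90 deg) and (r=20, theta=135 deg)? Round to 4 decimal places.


d = sqrt(r1^2 + r2^2 - 2*r1*r2*cos(t2-t1))
d = sqrt(2^2 + 20^2 - 2*2*20*cos(135-90)) = 18.6395

18.6395


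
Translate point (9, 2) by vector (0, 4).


Translation: (x+dx, y+dy) = (9+0, 2+4) = (9, 6)

(9, 6)


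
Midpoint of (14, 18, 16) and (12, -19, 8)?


Midpoint = ((14+12)/2, (18+-19)/2, (16+8)/2) = (13, -0.5, 12)

(13, -0.5, 12)


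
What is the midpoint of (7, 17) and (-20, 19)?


Midpoint = ((7+-20)/2, (17+19)/2) = (-6.5, 18)

(-6.5, 18)


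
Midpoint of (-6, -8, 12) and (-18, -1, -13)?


Midpoint = ((-6+-18)/2, (-8+-1)/2, (12+-13)/2) = (-12, -4.5, -0.5)

(-12, -4.5, -0.5)


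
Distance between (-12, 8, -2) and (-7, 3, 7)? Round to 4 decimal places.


d = sqrt((-7--12)^2 + (3-8)^2 + (7--2)^2) = 11.4455

11.4455


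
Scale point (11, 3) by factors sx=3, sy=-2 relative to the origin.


Scaling: (x*sx, y*sy) = (11*3, 3*-2) = (33, -6)

(33, -6)


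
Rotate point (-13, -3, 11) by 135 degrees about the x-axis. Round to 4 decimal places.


x' = -13
y' = -3*cos(135) - 11*sin(135) = -5.6569
z' = -3*sin(135) + 11*cos(135) = -9.8995

(-13, -5.6569, -9.8995)


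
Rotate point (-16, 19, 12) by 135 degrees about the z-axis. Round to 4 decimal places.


x' = -16*cos(135) - 19*sin(135) = -2.1213
y' = -16*sin(135) + 19*cos(135) = -24.7487
z' = 12

(-2.1213, -24.7487, 12)


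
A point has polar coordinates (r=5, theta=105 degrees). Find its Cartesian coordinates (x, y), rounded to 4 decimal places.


x = 5 * cos(105) = -1.2941
y = 5 * sin(105) = 4.8296

(-1.2941, 4.8296)


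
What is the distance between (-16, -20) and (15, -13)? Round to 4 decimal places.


d = sqrt((15--16)^2 + (-13--20)^2) = 31.7805

31.7805


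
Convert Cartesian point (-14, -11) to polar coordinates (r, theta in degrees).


r = sqrt((-14)^2 + (-11)^2) = 17.8045
theta = atan2(-11, -14) = 218.1572 degrees

r = 17.8045, theta = 218.1572 degrees


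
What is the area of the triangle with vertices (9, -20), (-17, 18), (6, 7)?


Area = |x1(y2-y3) + x2(y3-y1) + x3(y1-y2)| / 2
= |9*(18-7) + -17*(7--20) + 6*(-20-18)| / 2
= 294

294


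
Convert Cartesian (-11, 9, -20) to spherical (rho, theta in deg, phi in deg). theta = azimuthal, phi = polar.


rho = sqrt((-11)^2 + 9^2 + (-20)^2) = 24.5357
theta = atan2(9, -11) = 140.7106 deg
phi = acos(-20/24.5357) = 144.6011 deg

rho = 24.5357, theta = 140.7106 deg, phi = 144.6011 deg


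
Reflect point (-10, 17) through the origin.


Reflection through origin: (x, y) -> (-x, -y)
(-10, 17) -> (10, -17)

(10, -17)


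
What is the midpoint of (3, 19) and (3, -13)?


Midpoint = ((3+3)/2, (19+-13)/2) = (3, 3)

(3, 3)


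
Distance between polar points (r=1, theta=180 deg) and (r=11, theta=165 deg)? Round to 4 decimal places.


d = sqrt(r1^2 + r2^2 - 2*r1*r2*cos(t2-t1))
d = sqrt(1^2 + 11^2 - 2*1*11*cos(165-180)) = 10.0374

10.0374


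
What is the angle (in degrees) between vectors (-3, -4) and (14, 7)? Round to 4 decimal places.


dot = -3*14 + -4*7 = -70
|u| = 5, |v| = 15.6525
cos(angle) = -0.8944
angle = 153.4349 degrees

153.4349 degrees


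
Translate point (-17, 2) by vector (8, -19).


Translation: (x+dx, y+dy) = (-17+8, 2+-19) = (-9, -17)

(-9, -17)


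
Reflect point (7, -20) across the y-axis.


Reflection across y-axis: (x, y) -> (-x, y)
(7, -20) -> (-7, -20)

(-7, -20)


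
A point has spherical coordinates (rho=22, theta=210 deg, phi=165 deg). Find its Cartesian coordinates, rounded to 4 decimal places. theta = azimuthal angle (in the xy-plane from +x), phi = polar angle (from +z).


x = 22 * sin(165) * cos(210) = -4.9312
y = 22 * sin(165) * sin(210) = -2.847
z = 22 * cos(165) = -21.2504

(-4.9312, -2.847, -21.2504)


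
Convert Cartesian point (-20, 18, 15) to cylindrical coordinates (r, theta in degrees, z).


r = sqrt((-20)^2 + 18^2) = 26.9072
theta = atan2(18, -20) = 138.0128 deg
z = 15

r = 26.9072, theta = 138.0128 deg, z = 15


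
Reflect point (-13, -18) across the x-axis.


Reflection across x-axis: (x, y) -> (x, -y)
(-13, -18) -> (-13, 18)

(-13, 18)


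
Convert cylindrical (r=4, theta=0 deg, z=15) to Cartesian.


x = 4 * cos(0) = 4
y = 4 * sin(0) = 0
z = 15

(4, 0, 15)


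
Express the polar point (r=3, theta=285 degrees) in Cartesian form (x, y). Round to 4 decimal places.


x = 3 * cos(285) = 0.7765
y = 3 * sin(285) = -2.8978

(0.7765, -2.8978)


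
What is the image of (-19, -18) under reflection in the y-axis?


Reflection across y-axis: (x, y) -> (-x, y)
(-19, -18) -> (19, -18)

(19, -18)


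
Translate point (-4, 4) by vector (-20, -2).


Translation: (x+dx, y+dy) = (-4+-20, 4+-2) = (-24, 2)

(-24, 2)


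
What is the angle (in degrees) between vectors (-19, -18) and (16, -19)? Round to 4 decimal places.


dot = -19*16 + -18*-19 = 38
|u| = 26.1725, |v| = 24.8395
cos(angle) = 0.0585
angle = 86.6491 degrees

86.6491 degrees


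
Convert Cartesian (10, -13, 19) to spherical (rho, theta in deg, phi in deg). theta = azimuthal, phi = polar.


rho = sqrt(10^2 + (-13)^2 + 19^2) = 25.0998
theta = atan2(-13, 10) = 307.5686 deg
phi = acos(19/25.0998) = 40.8015 deg

rho = 25.0998, theta = 307.5686 deg, phi = 40.8015 deg


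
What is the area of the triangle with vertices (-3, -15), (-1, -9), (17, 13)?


Area = |x1(y2-y3) + x2(y3-y1) + x3(y1-y2)| / 2
= |-3*(-9-13) + -1*(13--15) + 17*(-15--9)| / 2
= 32

32


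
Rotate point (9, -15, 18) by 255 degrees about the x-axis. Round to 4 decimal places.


x' = 9
y' = -15*cos(255) - 18*sin(255) = 21.269
z' = -15*sin(255) + 18*cos(255) = 9.8301

(9, 21.269, 9.8301)


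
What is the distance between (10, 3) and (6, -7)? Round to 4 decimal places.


d = sqrt((6-10)^2 + (-7-3)^2) = 10.7703

10.7703


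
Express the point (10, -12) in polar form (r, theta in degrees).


r = sqrt(10^2 + (-12)^2) = 15.6205
theta = atan2(-12, 10) = 309.8056 degrees

r = 15.6205, theta = 309.8056 degrees
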